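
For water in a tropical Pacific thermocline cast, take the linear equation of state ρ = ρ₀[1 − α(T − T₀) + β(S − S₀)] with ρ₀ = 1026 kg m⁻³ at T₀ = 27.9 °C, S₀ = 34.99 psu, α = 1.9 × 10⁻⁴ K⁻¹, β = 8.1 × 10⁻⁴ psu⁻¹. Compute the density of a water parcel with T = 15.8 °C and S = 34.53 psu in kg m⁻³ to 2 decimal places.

T − T₀ = -12.1 K, S − S₀ = -0.46 psu.
Bracket = 1 − α·(-12.1) + β·(-0.46) = 1 + (1.9264 × 10⁻³) = 1.0019264.
ρ = 1026 × 1.0019264 = 1027.98 kg m⁻³.

1027.98 kg m⁻³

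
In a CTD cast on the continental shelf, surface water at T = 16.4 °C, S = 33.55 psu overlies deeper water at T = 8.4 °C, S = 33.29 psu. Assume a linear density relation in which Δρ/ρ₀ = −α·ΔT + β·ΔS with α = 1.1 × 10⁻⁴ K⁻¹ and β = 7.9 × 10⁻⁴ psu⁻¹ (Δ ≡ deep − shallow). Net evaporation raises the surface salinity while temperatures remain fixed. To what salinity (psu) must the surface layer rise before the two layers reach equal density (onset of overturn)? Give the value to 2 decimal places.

Neutral buoyancy requires −α(T_deep − T_surf) + β(S_deep − S_surf′) = 0.
S_surf′ = S_deep − (α/β)·ΔT = 33.29 − (1.1 × 10⁻⁴/7.9 × 10⁻⁴)·(-8.0) = 34.4039 psu.
Increase required: 34.4039 − 33.55 = 0.8539 psu.

34.40 psu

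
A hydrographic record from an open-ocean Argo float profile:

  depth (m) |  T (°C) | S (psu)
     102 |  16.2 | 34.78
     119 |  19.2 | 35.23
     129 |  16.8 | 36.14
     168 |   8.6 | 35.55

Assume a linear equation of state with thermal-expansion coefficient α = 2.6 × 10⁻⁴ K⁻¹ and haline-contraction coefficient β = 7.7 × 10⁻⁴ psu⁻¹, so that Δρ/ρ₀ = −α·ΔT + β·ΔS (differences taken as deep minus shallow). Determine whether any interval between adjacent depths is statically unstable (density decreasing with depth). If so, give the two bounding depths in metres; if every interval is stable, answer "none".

102–119 m

Evaluate Δρ/ρ₀ = −αΔT + βΔS across each adjacent pair:
  102–119 m: −αΔT+βΔS = −(2.6 × 10⁻⁴)(+3.0)+(7.7 × 10⁻⁴)(+0.45) = -4.3 × 10⁻⁴ → UNSTABLE
  119–129 m: −αΔT+βΔS = −(2.6 × 10⁻⁴)(-2.4)+(7.7 × 10⁻⁴)(+0.91) = 1.3 × 10⁻³ → stable
  129–168 m: −αΔT+βΔS = −(2.6 × 10⁻⁴)(-8.2)+(7.7 × 10⁻⁴)(-0.59) = 1.7 × 10⁻³ → stable
The 102–119 m interval has Δρ < 0: lighter water underlies denser water.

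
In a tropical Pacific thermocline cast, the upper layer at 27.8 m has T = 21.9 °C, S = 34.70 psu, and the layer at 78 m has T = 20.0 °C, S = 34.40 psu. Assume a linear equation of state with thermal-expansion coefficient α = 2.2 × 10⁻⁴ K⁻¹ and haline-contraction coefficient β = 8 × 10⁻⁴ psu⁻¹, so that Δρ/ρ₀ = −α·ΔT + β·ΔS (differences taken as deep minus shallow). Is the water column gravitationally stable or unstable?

stable

ΔT = 20.0 − 21.9 = -1.9 K and ΔS = 34.40 − 34.70 = -0.30 psu (deep − shallow).
−αΔT = 4.18 × 10⁻⁴; βΔS = -2.40 × 10⁻⁴; sum Δρ/ρ₀ = 1.78 × 10⁻⁴.
Δρ/ρ₀ > 0, so Δρ > 0: deeper water is denser → statically stable.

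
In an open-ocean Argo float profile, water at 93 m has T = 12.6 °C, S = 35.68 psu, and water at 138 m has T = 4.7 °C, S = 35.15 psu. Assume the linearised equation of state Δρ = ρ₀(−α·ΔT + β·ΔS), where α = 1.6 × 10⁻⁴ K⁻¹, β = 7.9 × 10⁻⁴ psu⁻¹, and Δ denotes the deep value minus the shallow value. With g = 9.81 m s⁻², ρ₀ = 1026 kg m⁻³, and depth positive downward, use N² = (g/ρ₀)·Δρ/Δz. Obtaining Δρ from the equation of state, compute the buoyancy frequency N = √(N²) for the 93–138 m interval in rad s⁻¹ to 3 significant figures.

ΔT = -7.9 K, ΔS = -0.53 psu (deep − shallow).
Δρ/ρ₀ = −αΔT + βΔS = 1.264 × 10⁻³ − 4.187 × 10⁻⁴ = 8.453 × 10⁻⁴, so Δρ ≈ 0.8673 kg m⁻³.
N² = (g/ρ₀)·Δρ/Δz = g·(Δρ/ρ₀)/Δz = 9.81 × 8.453 × 10⁻⁴ / 45 = 1.8428 × 10⁻⁴ s⁻².
N = √(1.8428 × 10⁻⁴) = 0.013575 rad s⁻¹ ≈ 0.0136 rad s⁻¹.

0.0136 rad s⁻¹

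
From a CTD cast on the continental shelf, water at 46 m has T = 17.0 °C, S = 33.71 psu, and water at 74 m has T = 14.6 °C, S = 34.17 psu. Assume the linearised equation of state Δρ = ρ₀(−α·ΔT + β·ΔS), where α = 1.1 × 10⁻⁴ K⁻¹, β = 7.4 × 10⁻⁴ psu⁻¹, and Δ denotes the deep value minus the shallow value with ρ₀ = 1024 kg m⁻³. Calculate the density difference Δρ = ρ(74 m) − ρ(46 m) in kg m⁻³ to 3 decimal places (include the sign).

+0.619 kg m⁻³

ΔT = -2.4 K, ΔS = +0.46 psu (deep − shallow).
Δρ/ρ₀ = −(1.1 × 10⁻⁴)(-2.4) + (7.4 × 10⁻⁴)(+0.46) = 6.044 × 10⁻⁴.
Δρ = 1024 × (6.044 × 10⁻⁴) = +0.619 kg m⁻³.
Positive Δρ: denser below, stable.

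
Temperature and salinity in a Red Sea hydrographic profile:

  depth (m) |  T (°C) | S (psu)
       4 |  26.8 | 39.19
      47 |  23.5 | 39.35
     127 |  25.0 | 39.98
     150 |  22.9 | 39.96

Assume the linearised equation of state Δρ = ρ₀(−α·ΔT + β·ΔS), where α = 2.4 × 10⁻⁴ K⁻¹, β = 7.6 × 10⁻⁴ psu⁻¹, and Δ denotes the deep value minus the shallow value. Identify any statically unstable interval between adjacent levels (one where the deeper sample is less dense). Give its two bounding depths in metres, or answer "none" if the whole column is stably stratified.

Evaluate Δρ/ρ₀ = −αΔT + βΔS across each adjacent pair:
  4–47 m: −αΔT+βΔS = −(2.4 × 10⁻⁴)(-3.3)+(7.6 × 10⁻⁴)(+0.16) = 9.1 × 10⁻⁴ → stable
  47–127 m: −αΔT+βΔS = −(2.4 × 10⁻⁴)(+1.5)+(7.6 × 10⁻⁴)(+0.63) = 1.2 × 10⁻⁴ → stable
  127–150 m: −αΔT+βΔS = −(2.4 × 10⁻⁴)(-2.1)+(7.6 × 10⁻⁴)(-0.02) = 4.9 × 10⁻⁴ → stable
Every interval has Δρ > 0: the column is stably stratified throughout.

none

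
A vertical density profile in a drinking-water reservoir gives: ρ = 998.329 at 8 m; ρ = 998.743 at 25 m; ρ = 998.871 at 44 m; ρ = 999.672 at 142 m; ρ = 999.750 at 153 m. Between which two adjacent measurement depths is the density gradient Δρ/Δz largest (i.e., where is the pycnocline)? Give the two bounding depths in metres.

8–25 m

Compute the density gradient over each adjacent pair:
  8–25 m: Δρ/Δz = 0.414/17 = 0.024 kg m⁻⁴
  25–44 m: Δρ/Δz = 0.128/19 = 6.7 × 10⁻³ kg m⁻⁴
  44–142 m: Δρ/Δz = 0.801/98 = 8.2 × 10⁻³ kg m⁻⁴
  142–153 m: Δρ/Δz = 0.078/11 = 7.1 × 10⁻³ kg m⁻⁴
The largest gradient is in the 8–25 m interval — the pycnocline.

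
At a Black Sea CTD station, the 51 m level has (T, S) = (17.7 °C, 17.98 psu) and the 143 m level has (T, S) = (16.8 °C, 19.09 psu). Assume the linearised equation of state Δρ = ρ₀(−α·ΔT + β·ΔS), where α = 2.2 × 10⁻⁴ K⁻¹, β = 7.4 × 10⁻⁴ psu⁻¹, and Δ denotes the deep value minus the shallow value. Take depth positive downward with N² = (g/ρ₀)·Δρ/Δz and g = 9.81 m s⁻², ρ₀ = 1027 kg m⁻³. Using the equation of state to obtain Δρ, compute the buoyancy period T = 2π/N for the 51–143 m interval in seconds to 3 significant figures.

ΔT = -0.9 K, ΔS = +1.11 psu (deep − shallow).
Δρ/ρ₀ = −αΔT + βΔS = 1.98 × 10⁻⁴ + 8.214 × 10⁻⁴ = 1.0194 × 10⁻³, so Δρ ≈ 1.047 kg m⁻³.
N² = (g/ρ₀)·Δρ/Δz = g·(Δρ/ρ₀)/Δz = 9.81 × 1.0194 × 10⁻³ / 92 = 1.0870 × 10⁻⁴ s⁻².
N = √(1.0870 × 10⁻⁴) = 0.010426 rad s⁻¹ → T = 2π/N = 602.65 s ≈ 603 s.

603 s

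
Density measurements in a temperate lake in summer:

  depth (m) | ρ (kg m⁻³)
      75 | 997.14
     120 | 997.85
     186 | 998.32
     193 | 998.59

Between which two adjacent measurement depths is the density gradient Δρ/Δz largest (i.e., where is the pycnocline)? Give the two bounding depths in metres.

186–193 m

Compute the density gradient over each adjacent pair:
  75–120 m: Δρ/Δz = 0.71/45 = 0.016 kg m⁻⁴
  120–186 m: Δρ/Δz = 0.47/66 = 7.1 × 10⁻³ kg m⁻⁴
  186–193 m: Δρ/Δz = 0.27/7 = 0.039 kg m⁻⁴
The largest gradient is in the 186–193 m interval — the pycnocline.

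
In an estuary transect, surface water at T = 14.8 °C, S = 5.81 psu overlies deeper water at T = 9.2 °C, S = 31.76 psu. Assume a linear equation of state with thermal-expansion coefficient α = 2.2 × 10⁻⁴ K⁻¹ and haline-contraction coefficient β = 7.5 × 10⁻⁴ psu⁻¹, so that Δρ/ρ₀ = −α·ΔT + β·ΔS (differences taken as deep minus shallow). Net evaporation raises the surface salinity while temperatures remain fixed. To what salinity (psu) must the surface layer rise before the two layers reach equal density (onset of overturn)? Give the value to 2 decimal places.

33.40 psu

Neutral buoyancy requires −α(T_deep − T_surf) + β(S_deep − S_surf′) = 0.
S_surf′ = S_deep − (α/β)·ΔT = 31.76 − (2.2 × 10⁻⁴/7.5 × 10⁻⁴)·(-5.6) = 33.4027 psu.
Increase required: 33.4027 − 5.81 = 27.5927 psu.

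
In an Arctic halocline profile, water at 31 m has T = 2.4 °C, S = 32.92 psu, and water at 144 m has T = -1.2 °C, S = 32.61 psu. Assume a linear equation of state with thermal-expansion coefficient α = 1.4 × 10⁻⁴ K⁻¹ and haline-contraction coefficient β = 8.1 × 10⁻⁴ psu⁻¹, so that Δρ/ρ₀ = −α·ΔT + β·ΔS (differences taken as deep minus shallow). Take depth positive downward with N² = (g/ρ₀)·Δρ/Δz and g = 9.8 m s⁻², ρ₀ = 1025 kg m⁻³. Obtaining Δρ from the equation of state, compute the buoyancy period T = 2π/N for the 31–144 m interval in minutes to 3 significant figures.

22.4 min

ΔT = -3.6 K, ΔS = -0.31 psu (deep − shallow).
Δρ/ρ₀ = −αΔT + βΔS = 5.04 × 10⁻⁴ − 2.511 × 10⁻⁴ = 2.529 × 10⁻⁴, so Δρ ≈ 0.2592 kg m⁻³.
N² = (g/ρ₀)·Δρ/Δz = g·(Δρ/ρ₀)/Δz = 9.8 × 2.529 × 10⁻⁴ / 113 = 2.1933 × 10⁻⁵ s⁻².
N = √(2.1933 × 10⁻⁵) = 4.6833 × 10⁻³ rad s⁻¹ → T = 2π/N = 1.3416 × 10³ s = 22.360 min ≈ 22.4 min.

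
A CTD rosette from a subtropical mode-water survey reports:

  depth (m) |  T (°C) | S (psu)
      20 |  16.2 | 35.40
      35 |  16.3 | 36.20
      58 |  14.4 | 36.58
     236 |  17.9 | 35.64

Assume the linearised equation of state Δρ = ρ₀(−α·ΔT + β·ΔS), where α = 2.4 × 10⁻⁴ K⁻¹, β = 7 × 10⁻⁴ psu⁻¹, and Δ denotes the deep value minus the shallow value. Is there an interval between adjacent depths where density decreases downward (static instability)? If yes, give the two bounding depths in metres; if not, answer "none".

58–236 m

Evaluate Δρ/ρ₀ = −αΔT + βΔS across each adjacent pair:
  20–35 m: −αΔT+βΔS = −(2.4 × 10⁻⁴)(+0.1)+(7 × 10⁻⁴)(+0.80) = 5.4 × 10⁻⁴ → stable
  35–58 m: −αΔT+βΔS = −(2.4 × 10⁻⁴)(-1.9)+(7 × 10⁻⁴)(+0.38) = 7.2 × 10⁻⁴ → stable
  58–236 m: −αΔT+βΔS = −(2.4 × 10⁻⁴)(+3.5)+(7 × 10⁻⁴)(-0.94) = -1.5 × 10⁻³ → UNSTABLE
The 58–236 m interval has Δρ < 0: lighter water underlies denser water.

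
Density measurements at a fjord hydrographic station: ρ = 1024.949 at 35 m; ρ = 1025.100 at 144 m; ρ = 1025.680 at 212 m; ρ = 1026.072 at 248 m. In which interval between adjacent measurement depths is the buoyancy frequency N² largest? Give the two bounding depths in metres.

212–248 m

Compute the density gradient over each adjacent pair:
  35–144 m: Δρ/Δz = 0.151/109 = 1.4 × 10⁻³ kg m⁻⁴
  144–212 m: Δρ/Δz = 0.580/68 = 8.5 × 10⁻³ kg m⁻⁴
  212–248 m: Δρ/Δz = 0.392/36 = 0.011 kg m⁻⁴
The largest gradient is in the 212–248 m interval — the pycnocline.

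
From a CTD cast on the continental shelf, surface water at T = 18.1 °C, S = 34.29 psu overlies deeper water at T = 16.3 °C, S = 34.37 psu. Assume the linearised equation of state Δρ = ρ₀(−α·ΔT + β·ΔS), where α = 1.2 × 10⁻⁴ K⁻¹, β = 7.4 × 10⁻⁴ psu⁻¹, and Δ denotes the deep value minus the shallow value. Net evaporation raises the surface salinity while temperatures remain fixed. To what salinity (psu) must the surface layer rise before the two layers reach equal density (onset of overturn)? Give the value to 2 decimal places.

34.66 psu

Neutral buoyancy requires −α(T_deep − T_surf) + β(S_deep − S_surf′) = 0.
S_surf′ = S_deep − (α/β)·ΔT = 34.37 − (1.2 × 10⁻⁴/7.4 × 10⁻⁴)·(-1.8) = 34.6619 psu.
Increase required: 34.6619 − 34.29 = 0.3719 psu.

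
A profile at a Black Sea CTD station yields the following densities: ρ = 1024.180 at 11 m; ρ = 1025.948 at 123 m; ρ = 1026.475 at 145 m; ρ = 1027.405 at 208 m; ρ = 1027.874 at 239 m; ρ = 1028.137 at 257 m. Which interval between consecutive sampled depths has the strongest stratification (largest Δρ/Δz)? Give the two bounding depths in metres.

123–145 m

Compute the density gradient over each adjacent pair:
  11–123 m: Δρ/Δz = 1.768/112 = 0.016 kg m⁻⁴
  123–145 m: Δρ/Δz = 0.527/22 = 0.024 kg m⁻⁴
  145–208 m: Δρ/Δz = 0.930/63 = 0.015 kg m⁻⁴
  208–239 m: Δρ/Δz = 0.469/31 = 0.015 kg m⁻⁴
  239–257 m: Δρ/Δz = 0.263/18 = 0.015 kg m⁻⁴
The largest gradient is in the 123–145 m interval — the pycnocline.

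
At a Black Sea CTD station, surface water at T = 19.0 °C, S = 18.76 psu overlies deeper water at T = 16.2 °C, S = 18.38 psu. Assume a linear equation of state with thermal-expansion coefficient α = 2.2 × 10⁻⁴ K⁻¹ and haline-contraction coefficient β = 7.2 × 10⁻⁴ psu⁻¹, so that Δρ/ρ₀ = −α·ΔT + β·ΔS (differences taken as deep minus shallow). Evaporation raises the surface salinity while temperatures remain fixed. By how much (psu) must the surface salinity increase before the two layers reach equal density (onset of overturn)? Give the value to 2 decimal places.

Neutral buoyancy requires −α(T_deep − T_surf) + β(S_deep − S_surf′) = 0.
S_surf′ = S_deep − (α/β)·ΔT = 18.38 − (2.2 × 10⁻⁴/7.2 × 10⁻⁴)·(-2.8) = 19.2356 psu.
Increase required: 19.2356 − 18.76 = 0.4756 psu.

0.48 psu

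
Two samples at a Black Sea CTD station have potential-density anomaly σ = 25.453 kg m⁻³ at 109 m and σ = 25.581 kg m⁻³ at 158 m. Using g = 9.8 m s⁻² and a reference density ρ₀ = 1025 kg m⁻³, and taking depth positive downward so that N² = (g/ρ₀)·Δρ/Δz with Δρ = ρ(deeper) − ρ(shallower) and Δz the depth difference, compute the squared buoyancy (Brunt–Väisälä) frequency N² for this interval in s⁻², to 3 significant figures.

Δρ = 1025.581 − 1025.453 = 0.128 kg m⁻³ over Δz = 158 − 109 = 49 m.
N² = (9.8/1025) × (0.128/49) = 2.4976 × 10⁻⁵ s⁻² ≈ 2.50 × 10⁻⁵ s⁻².

2.50 × 10⁻⁵ s⁻²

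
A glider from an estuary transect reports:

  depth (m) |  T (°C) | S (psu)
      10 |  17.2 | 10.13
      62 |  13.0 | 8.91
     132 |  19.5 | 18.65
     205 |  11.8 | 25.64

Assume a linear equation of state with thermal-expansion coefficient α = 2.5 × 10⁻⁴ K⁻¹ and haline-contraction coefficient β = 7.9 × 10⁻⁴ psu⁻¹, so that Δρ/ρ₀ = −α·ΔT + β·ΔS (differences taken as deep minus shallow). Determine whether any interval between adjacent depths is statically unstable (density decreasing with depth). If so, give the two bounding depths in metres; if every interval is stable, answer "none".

Evaluate Δρ/ρ₀ = −αΔT + βΔS across each adjacent pair:
  10–62 m: −αΔT+βΔS = −(2.5 × 10⁻⁴)(-4.2)+(7.9 × 10⁻⁴)(-1.22) = 8.6 × 10⁻⁵ → stable
  62–132 m: −αΔT+βΔS = −(2.5 × 10⁻⁴)(+6.5)+(7.9 × 10⁻⁴)(+9.74) = 6.1 × 10⁻³ → stable
  132–205 m: −αΔT+βΔS = −(2.5 × 10⁻⁴)(-7.7)+(7.9 × 10⁻⁴)(+6.99) = 7.4 × 10⁻³ → stable
Every interval has Δρ > 0: the column is stably stratified throughout.

none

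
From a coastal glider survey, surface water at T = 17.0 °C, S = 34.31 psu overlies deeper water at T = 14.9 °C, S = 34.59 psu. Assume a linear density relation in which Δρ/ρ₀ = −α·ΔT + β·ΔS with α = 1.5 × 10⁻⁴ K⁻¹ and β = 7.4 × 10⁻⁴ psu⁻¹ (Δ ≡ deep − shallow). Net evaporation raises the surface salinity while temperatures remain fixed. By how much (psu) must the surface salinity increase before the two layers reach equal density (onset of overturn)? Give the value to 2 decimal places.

0.71 psu

Neutral buoyancy requires −α(T_deep − T_surf) + β(S_deep − S_surf′) = 0.
S_surf′ = S_deep − (α/β)·ΔT = 34.59 − (1.5 × 10⁻⁴/7.4 × 10⁻⁴)·(-2.1) = 35.0157 psu.
Increase required: 35.0157 − 34.31 = 0.7057 psu.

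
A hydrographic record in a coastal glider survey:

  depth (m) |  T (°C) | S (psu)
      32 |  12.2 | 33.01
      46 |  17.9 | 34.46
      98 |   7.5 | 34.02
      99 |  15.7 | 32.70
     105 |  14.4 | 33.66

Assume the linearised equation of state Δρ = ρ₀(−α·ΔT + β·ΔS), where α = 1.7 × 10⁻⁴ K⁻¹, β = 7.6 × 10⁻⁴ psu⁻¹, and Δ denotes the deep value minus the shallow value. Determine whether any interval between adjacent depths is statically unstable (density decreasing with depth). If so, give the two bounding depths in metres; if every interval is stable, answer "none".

Evaluate Δρ/ρ₀ = −αΔT + βΔS across each adjacent pair:
  32–46 m: −αΔT+βΔS = −(1.7 × 10⁻⁴)(+5.7)+(7.6 × 10⁻⁴)(+1.45) = 1.3 × 10⁻⁴ → stable
  46–98 m: −αΔT+βΔS = −(1.7 × 10⁻⁴)(-10.4)+(7.6 × 10⁻⁴)(-0.44) = 1.4 × 10⁻³ → stable
  98–99 m: −αΔT+βΔS = −(1.7 × 10⁻⁴)(+8.2)+(7.6 × 10⁻⁴)(-1.32) = -2.4 × 10⁻³ → UNSTABLE
  99–105 m: −αΔT+βΔS = −(1.7 × 10⁻⁴)(-1.3)+(7.6 × 10⁻⁴)(+0.96) = 9.5 × 10⁻⁴ → stable
The 98–99 m interval has Δρ < 0: lighter water underlies denser water.

98–99 m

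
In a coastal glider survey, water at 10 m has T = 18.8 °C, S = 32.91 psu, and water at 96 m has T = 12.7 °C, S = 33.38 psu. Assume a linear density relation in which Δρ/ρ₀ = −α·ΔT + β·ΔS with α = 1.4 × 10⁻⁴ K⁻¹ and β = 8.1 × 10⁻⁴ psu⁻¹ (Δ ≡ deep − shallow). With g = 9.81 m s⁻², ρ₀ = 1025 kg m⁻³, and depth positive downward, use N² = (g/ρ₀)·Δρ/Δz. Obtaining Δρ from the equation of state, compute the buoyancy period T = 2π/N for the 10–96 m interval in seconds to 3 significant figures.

529 s

ΔT = -6.1 K, ΔS = +0.47 psu (deep − shallow).
Δρ/ρ₀ = −αΔT + βΔS = 8.54 × 10⁻⁴ + 3.807 × 10⁻⁴ = 1.2347 × 10⁻³, so Δρ ≈ 1.266 kg m⁻³.
N² = (g/ρ₀)·Δρ/Δz = g·(Δρ/ρ₀)/Δz = 9.81 × 1.2347 × 10⁻³ / 86 = 1.4084 × 10⁻⁴ s⁻².
N = √(1.4084 × 10⁻⁴) = 0.011868 rad s⁻¹ → T = 2π/N = 529.42 s ≈ 529 s.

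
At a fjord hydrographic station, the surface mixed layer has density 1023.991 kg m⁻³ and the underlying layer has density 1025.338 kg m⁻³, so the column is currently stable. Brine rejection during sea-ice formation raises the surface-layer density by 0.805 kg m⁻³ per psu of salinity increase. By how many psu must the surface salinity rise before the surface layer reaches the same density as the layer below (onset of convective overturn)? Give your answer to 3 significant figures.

1.67 psu

Density deficit of the surface layer: 1025.338 − 1023.991 = 1.347 kg m⁻³.
Required change = 1.347 / 0.805 = 1.67 psu.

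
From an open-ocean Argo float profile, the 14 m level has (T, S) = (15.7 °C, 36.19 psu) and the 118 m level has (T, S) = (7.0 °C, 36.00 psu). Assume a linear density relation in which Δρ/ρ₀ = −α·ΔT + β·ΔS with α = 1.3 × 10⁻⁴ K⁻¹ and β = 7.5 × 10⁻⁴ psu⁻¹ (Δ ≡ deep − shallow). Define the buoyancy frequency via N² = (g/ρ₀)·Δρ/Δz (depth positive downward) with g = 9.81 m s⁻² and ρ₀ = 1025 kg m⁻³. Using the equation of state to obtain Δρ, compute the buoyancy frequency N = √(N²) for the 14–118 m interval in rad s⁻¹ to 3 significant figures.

ΔT = -8.7 K, ΔS = -0.19 psu (deep − shallow).
Δρ/ρ₀ = −αΔT + βΔS = 1.131 × 10⁻³ − 1.425 × 10⁻⁴ = 9.885 × 10⁻⁴, so Δρ ≈ 1.013 kg m⁻³.
N² = (g/ρ₀)·Δρ/Δz = g·(Δρ/ρ₀)/Δz = 9.81 × 9.885 × 10⁻⁴ / 104 = 9.3242 × 10⁻⁵ s⁻².
N = √(9.3242 × 10⁻⁵) = 9.6562 × 10⁻³ rad s⁻¹ ≈ 9.66 × 10⁻³ rad s⁻¹.

9.66 × 10⁻³ rad s⁻¹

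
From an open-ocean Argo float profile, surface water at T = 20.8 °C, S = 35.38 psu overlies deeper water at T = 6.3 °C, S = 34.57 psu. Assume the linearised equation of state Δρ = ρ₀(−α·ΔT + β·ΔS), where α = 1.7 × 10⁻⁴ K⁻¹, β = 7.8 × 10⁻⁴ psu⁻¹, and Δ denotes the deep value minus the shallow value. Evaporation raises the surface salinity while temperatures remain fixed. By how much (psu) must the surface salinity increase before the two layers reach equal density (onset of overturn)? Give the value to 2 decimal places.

Neutral buoyancy requires −α(T_deep − T_surf) + β(S_deep − S_surf′) = 0.
S_surf′ = S_deep − (α/β)·ΔT = 34.57 − (1.7 × 10⁻⁴/7.8 × 10⁻⁴)·(-14.5) = 37.7303 psu.
Increase required: 37.7303 − 35.38 = 2.3503 psu.

2.35 psu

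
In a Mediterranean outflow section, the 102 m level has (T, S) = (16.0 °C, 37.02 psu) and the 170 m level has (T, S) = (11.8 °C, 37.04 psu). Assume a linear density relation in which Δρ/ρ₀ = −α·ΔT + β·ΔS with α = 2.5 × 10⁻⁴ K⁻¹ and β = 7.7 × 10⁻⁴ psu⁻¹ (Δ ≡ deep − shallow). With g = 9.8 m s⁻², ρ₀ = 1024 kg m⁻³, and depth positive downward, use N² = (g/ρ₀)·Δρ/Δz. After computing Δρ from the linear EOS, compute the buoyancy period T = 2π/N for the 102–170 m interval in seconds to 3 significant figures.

ΔT = -4.2 K, ΔS = +0.02 psu (deep − shallow).
Δρ/ρ₀ = −αΔT + βΔS = 1.05 × 10⁻³ + 1.54 × 10⁻⁵ = 1.0654 × 10⁻³, so Δρ ≈ 1.091 kg m⁻³.
N² = (g/ρ₀)·Δρ/Δz = g·(Δρ/ρ₀)/Δz = 9.8 × 1.0654 × 10⁻³ / 68 = 1.5354 × 10⁻⁴ s⁻².
N = √(1.5354 × 10⁻⁴) = 0.012391 rad s⁻¹ → T = 2π/N = 507.08 s ≈ 507 s.

507 s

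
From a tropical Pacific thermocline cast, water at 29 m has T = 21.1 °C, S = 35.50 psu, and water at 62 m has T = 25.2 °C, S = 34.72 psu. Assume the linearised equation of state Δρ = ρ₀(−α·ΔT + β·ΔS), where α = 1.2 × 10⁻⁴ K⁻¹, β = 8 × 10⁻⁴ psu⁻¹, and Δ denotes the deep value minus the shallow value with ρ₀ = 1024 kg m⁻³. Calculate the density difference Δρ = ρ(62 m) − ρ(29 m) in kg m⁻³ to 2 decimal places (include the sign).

-1.14 kg m⁻³

ΔT = +4.1 K, ΔS = -0.78 psu (deep − shallow).
Δρ/ρ₀ = −(1.2 × 10⁻⁴)(+4.1) + (8 × 10⁻⁴)(-0.78) = -1.116 × 10⁻³.
Δρ = 1024 × (-1.116 × 10⁻³) = -1.14 kg m⁻³.
Negative Δρ: lighter below, statically unstable.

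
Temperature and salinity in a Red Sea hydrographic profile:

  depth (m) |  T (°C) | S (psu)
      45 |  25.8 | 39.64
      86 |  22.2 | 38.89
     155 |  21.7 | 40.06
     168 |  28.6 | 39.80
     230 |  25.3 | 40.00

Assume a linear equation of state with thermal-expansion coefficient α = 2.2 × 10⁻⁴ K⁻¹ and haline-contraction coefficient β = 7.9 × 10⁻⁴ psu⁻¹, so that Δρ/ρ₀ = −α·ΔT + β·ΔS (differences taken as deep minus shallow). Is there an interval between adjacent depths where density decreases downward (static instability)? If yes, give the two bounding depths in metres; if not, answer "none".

155–168 m

Evaluate Δρ/ρ₀ = −αΔT + βΔS across each adjacent pair:
  45–86 m: −αΔT+βΔS = −(2.2 × 10⁻⁴)(-3.6)+(7.9 × 10⁻⁴)(-0.75) = 2.0 × 10⁻⁴ → stable
  86–155 m: −αΔT+βΔS = −(2.2 × 10⁻⁴)(-0.5)+(7.9 × 10⁻⁴)(+1.17) = 1.0 × 10⁻³ → stable
  155–168 m: −αΔT+βΔS = −(2.2 × 10⁻⁴)(+6.9)+(7.9 × 10⁻⁴)(-0.26) = -1.7 × 10⁻³ → UNSTABLE
  168–230 m: −αΔT+βΔS = −(2.2 × 10⁻⁴)(-3.3)+(7.9 × 10⁻⁴)(+0.20) = 8.8 × 10⁻⁴ → stable
The 155–168 m interval has Δρ < 0: lighter water underlies denser water.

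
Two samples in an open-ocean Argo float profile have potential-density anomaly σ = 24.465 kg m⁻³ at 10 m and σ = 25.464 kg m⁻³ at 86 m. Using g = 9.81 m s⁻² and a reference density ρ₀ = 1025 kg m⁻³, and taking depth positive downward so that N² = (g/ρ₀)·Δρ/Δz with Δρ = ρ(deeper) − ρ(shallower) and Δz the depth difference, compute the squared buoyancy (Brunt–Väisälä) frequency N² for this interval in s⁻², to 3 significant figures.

Δρ = 1025.464 − 1024.465 = 0.999 kg m⁻³ over Δz = 86 − 10 = 76 m.
N² = (9.81/1025) × (0.999/76) = 1.2580 × 10⁻⁴ s⁻² ≈ 1.26 × 10⁻⁴ s⁻².

1.26 × 10⁻⁴ s⁻²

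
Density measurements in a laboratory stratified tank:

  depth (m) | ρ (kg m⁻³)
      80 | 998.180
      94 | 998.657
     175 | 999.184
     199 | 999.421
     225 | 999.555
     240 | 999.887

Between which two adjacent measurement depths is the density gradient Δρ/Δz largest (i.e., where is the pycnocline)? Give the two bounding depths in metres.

80–94 m

Compute the density gradient over each adjacent pair:
  80–94 m: Δρ/Δz = 0.477/14 = 0.034 kg m⁻⁴
  94–175 m: Δρ/Δz = 0.527/81 = 6.5 × 10⁻³ kg m⁻⁴
  175–199 m: Δρ/Δz = 0.237/24 = 9.9 × 10⁻³ kg m⁻⁴
  199–225 m: Δρ/Δz = 0.134/26 = 5.2 × 10⁻³ kg m⁻⁴
  225–240 m: Δρ/Δz = 0.332/15 = 0.022 kg m⁻⁴
The largest gradient is in the 80–94 m interval — the pycnocline.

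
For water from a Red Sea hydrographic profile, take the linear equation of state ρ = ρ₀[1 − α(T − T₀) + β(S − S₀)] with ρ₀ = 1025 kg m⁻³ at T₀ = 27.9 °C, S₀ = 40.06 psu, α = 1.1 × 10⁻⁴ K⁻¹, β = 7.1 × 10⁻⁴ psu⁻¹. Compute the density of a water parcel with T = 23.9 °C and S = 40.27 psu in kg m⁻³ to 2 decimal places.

1025.60 kg m⁻³

T − T₀ = -4.0 K, S − S₀ = +0.21 psu.
Bracket = 1 − α·(-4.0) + β·(+0.21) = 1 + (5.891 × 10⁻⁴) = 1.0005891.
ρ = 1025 × 1.0005891 = 1025.60 kg m⁻³.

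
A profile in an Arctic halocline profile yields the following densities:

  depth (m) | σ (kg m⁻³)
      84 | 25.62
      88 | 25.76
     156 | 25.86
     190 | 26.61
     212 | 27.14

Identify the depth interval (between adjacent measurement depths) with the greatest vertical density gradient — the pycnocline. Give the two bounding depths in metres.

Compute the density gradient over each adjacent pair:
  84–88 m: Δρ/Δz = 0.14/4 = 0.035 kg m⁻⁴
  88–156 m: Δρ/Δz = 0.10/68 = 1.5 × 10⁻³ kg m⁻⁴
  156–190 m: Δρ/Δz = 0.75/34 = 0.022 kg m⁻⁴
  190–212 m: Δρ/Δz = 0.53/22 = 0.024 kg m⁻⁴
The largest gradient is in the 84–88 m interval — the pycnocline.

84–88 m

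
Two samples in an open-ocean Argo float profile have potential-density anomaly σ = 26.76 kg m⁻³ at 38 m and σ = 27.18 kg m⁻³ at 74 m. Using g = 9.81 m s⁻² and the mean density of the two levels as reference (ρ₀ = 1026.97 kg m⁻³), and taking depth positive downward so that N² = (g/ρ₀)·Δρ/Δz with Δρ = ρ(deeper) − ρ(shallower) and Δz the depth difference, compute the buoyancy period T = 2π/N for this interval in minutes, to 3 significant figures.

9.92 min

Δρ = 1027.18 − 1026.76 = 0.42 kg m⁻³ over Δz = 74 − 38 = 36 m.
N² = (9.81/1026.97) × (0.42/36) = 1.1144 × 10⁻⁴ s⁻².
N = √(1.1144 × 10⁻⁴) = 0.010557 rad s⁻¹, so T = 2π/N = 595.17 s = 9.9195 min ≈ 9.92 min.
A positive N² confirms static stability across the interval.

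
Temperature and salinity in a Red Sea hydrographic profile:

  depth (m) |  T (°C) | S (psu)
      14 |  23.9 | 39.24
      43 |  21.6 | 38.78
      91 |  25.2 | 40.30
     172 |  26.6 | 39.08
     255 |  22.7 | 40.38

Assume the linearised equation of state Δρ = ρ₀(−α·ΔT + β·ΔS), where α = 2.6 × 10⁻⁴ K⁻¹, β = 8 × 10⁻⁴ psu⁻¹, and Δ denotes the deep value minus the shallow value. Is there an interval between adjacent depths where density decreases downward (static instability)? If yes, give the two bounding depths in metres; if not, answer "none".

91–172 m

Evaluate Δρ/ρ₀ = −αΔT + βΔS across each adjacent pair:
  14–43 m: −αΔT+βΔS = −(2.6 × 10⁻⁴)(-2.3)+(8 × 10⁻⁴)(-0.46) = 2.3 × 10⁻⁴ → stable
  43–91 m: −αΔT+βΔS = −(2.6 × 10⁻⁴)(+3.6)+(8 × 10⁻⁴)(+1.52) = 2.8 × 10⁻⁴ → stable
  91–172 m: −αΔT+βΔS = −(2.6 × 10⁻⁴)(+1.4)+(8 × 10⁻⁴)(-1.22) = -1.3 × 10⁻³ → UNSTABLE
  172–255 m: −αΔT+βΔS = −(2.6 × 10⁻⁴)(-3.9)+(8 × 10⁻⁴)(+1.30) = 2.1 × 10⁻³ → stable
The 91–172 m interval has Δρ < 0: lighter water underlies denser water.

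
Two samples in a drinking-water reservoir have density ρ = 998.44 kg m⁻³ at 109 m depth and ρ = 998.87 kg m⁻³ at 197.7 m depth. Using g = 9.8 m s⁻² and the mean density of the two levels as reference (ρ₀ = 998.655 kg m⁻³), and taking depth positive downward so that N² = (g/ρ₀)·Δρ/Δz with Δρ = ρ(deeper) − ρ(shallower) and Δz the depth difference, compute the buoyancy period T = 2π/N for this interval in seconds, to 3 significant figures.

Δρ = 998.87 − 998.44 = 0.43 kg m⁻³ over Δz = 197.7 − 109 = 88.7 m.
N² = (9.8/998.655) × (0.43/88.7) = 4.7572 × 10⁻⁵ s⁻².
N = √(4.7572 × 10⁻⁵) = 6.8972 × 10⁻³ rad s⁻¹, so T = 2π/N = 910.98 s ≈ 911 s.
Since Δρ > 0 the layer is stably stratified.

911 s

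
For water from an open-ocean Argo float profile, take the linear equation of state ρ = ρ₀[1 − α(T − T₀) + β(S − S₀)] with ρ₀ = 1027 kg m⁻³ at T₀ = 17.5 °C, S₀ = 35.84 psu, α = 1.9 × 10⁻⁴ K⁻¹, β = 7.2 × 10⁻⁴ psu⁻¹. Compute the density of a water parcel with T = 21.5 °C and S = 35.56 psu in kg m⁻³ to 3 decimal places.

1026.012 kg m⁻³

T − T₀ = +4.0 K, S − S₀ = -0.28 psu.
Bracket = 1 − α·(+4.0) + β·(-0.28) = 1 + (-9.616 × 10⁻⁴) = 0.9990384.
ρ = 1027 × 0.9990384 = 1026.012 kg m⁻³.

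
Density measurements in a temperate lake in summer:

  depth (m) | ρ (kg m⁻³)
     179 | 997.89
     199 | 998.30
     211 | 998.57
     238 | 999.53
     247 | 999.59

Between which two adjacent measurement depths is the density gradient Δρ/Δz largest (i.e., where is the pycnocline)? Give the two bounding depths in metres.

Compute the density gradient over each adjacent pair:
  179–199 m: Δρ/Δz = 0.41/20 = 0.020 kg m⁻⁴
  199–211 m: Δρ/Δz = 0.27/12 = 0.023 kg m⁻⁴
  211–238 m: Δρ/Δz = 0.96/27 = 0.036 kg m⁻⁴
  238–247 m: Δρ/Δz = 0.06/9 = 6.7 × 10⁻³ kg m⁻⁴
The largest gradient is in the 211–238 m interval — the pycnocline.

211–238 m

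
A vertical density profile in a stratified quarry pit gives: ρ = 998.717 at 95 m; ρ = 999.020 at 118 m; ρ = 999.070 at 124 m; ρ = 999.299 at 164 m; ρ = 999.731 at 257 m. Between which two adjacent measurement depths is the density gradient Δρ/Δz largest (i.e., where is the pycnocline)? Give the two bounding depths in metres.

Compute the density gradient over each adjacent pair:
  95–118 m: Δρ/Δz = 0.303/23 = 0.013 kg m⁻⁴
  118–124 m: Δρ/Δz = 0.050/6 = 8.3 × 10⁻³ kg m⁻⁴
  124–164 m: Δρ/Δz = 0.229/40 = 5.7 × 10⁻³ kg m⁻⁴
  164–257 m: Δρ/Δz = 0.432/93 = 4.6 × 10⁻³ kg m⁻⁴
The largest gradient is in the 95–118 m interval — the pycnocline.

95–118 m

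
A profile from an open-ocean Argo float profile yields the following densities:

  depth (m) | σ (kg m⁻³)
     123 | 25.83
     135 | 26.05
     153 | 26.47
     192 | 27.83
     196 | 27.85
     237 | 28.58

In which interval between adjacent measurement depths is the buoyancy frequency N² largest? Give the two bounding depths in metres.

Compute the density gradient over each adjacent pair:
  123–135 m: Δρ/Δz = 0.22/12 = 0.018 kg m⁻⁴
  135–153 m: Δρ/Δz = 0.42/18 = 0.023 kg m⁻⁴
  153–192 m: Δρ/Δz = 1.36/39 = 0.035 kg m⁻⁴
  192–196 m: Δρ/Δz = 0.02/4 = 5.0 × 10⁻³ kg m⁻⁴
  196–237 m: Δρ/Δz = 0.73/41 = 0.018 kg m⁻⁴
The largest gradient is in the 153–192 m interval — the pycnocline.

153–192 m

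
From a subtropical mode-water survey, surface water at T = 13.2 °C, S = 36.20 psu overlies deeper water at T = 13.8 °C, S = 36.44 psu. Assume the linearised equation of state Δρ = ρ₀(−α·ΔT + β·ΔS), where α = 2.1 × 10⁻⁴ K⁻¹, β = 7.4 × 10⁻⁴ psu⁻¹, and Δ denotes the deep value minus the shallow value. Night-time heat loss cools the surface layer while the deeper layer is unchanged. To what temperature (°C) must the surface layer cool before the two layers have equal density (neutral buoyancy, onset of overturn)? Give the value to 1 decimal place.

Neutral buoyancy requires Δρ = 0, i.e. −α(T_deep − T_surf′) + β(S_deep − S_surf) = 0.
T_surf′ = T_deep − (β/α)·ΔS = 13.8 − (7.4 × 10⁻⁴/2.1 × 10⁻⁴)·(+0.24) = 12.954 °C.
Cooling required: 13.2 − (12.954) = 0.246 °C.

13.0 °C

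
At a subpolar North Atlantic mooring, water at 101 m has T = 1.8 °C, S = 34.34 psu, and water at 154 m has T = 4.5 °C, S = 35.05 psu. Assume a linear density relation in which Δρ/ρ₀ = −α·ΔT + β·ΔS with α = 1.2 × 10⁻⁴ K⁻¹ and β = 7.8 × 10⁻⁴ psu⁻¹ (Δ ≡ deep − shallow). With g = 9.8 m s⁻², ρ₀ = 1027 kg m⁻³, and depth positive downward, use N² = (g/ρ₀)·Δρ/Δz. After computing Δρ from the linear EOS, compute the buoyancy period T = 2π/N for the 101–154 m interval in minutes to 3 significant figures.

ΔT = +2.7 K, ΔS = +0.71 psu (deep − shallow).
Δρ/ρ₀ = −αΔT + βΔS = -3.24 × 10⁻⁴ + 5.538 × 10⁻⁴ = 2.298 × 10⁻⁴, so Δρ ≈ 0.2360 kg m⁻³.
N² = (g/ρ₀)·Δρ/Δz = g·(Δρ/ρ₀)/Δz = 9.8 × 2.298 × 10⁻⁴ / 53 = 4.2491 × 10⁻⁵ s⁻².
N = √(4.2491 × 10⁻⁵) = 6.5185 × 10⁻³ rad s⁻¹ → T = 2π/N = 963.90 s = 16.065 min ≈ 16.1 min.

16.1 min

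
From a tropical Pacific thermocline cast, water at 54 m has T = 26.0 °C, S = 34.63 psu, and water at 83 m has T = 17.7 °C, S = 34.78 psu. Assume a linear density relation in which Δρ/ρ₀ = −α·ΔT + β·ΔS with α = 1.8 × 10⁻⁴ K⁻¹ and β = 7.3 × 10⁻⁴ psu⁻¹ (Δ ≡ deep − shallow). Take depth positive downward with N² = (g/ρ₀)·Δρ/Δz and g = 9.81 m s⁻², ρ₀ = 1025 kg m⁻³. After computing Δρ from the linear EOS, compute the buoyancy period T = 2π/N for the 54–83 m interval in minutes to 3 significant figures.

ΔT = -8.3 K, ΔS = +0.15 psu (deep − shallow).
Δρ/ρ₀ = −αΔT + βΔS = 1.494 × 10⁻³ + 1.095 × 10⁻⁴ = 1.6035 × 10⁻³, so Δρ ≈ 1.644 kg m⁻³.
N² = (g/ρ₀)·Δρ/Δz = g·(Δρ/ρ₀)/Δz = 9.81 × 1.6035 × 10⁻³ / 29 = 5.4243 × 10⁻⁴ s⁻².
N = √(5.4243 × 10⁻⁴) = 0.023290 rad s⁻¹ → T = 2π/N = 269.78 s = 4.4963 min ≈ 4.50 min.

4.50 min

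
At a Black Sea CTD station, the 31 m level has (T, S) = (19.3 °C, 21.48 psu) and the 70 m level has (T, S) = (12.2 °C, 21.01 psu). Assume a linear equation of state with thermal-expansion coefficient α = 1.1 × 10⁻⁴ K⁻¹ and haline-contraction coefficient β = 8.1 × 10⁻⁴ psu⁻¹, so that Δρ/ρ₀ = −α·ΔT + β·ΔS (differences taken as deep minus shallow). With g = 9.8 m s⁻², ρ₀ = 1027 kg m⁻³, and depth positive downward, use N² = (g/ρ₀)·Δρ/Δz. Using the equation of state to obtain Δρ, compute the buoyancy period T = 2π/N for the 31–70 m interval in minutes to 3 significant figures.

10.4 min

ΔT = -7.1 K, ΔS = -0.47 psu (deep − shallow).
Δρ/ρ₀ = −αΔT + βΔS = 7.81 × 10⁻⁴ − 3.807 × 10⁻⁴ = 4.003 × 10⁻⁴, so Δρ ≈ 0.4111 kg m⁻³.
N² = (g/ρ₀)·Δρ/Δz = g·(Δρ/ρ₀)/Δz = 9.8 × 4.003 × 10⁻⁴ / 39 = 1.0059 × 10⁻⁴ s⁻².
N = √(1.0059 × 10⁻⁴) = 0.010029 rad s⁻¹ → T = 2π/N = 626.50 s = 10.442 min ≈ 10.4 min.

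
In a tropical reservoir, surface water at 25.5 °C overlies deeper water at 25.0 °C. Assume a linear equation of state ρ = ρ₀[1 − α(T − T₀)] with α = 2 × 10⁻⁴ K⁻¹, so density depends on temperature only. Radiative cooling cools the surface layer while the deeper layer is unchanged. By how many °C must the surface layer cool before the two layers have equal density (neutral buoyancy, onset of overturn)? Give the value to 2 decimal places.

0.50 °C

With temperature the only control, equal density requires T_surf′ = T_deep.
T_surf′ = 25.0 °C.
Cooling required: 25.5 − 25.0 = 0.50 °C.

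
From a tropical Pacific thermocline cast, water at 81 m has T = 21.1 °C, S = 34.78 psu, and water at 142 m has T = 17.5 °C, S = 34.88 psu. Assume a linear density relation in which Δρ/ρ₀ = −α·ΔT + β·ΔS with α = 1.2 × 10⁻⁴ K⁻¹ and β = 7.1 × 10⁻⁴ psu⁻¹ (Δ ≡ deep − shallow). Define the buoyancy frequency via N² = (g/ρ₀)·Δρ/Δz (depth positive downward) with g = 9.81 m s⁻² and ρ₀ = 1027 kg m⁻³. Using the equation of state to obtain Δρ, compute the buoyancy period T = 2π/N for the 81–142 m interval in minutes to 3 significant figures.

11.6 min

ΔT = -3.6 K, ΔS = +0.10 psu (deep − shallow).
Δρ/ρ₀ = −αΔT + βΔS = 4.32 × 10⁻⁴ + 7.10 × 10⁻⁵ = 5.03 × 10⁻⁴, so Δρ ≈ 0.5166 kg m⁻³.
N² = (g/ρ₀)·Δρ/Δz = g·(Δρ/ρ₀)/Δz = 9.81 × 5.03 × 10⁻⁴ / 61 = 8.0892 × 10⁻⁵ s⁻².
N = √(8.0892 × 10⁻⁵) = 8.9940 × 10⁻³ rad s⁻¹ → T = 2π/N = 698.60 s = 11.643 min ≈ 11.6 min.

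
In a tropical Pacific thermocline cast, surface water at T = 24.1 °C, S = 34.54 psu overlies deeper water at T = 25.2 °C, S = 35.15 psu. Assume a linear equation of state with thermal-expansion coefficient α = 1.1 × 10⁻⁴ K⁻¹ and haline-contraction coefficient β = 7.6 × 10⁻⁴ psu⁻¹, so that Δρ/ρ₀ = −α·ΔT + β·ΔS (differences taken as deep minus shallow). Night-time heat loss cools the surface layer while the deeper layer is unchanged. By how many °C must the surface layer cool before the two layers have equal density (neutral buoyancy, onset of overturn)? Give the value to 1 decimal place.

Neutral buoyancy requires Δρ = 0, i.e. −α(T_deep − T_surf′) + β(S_deep − S_surf) = 0.
T_surf′ = T_deep − (β/α)·ΔS = 25.2 − (7.6 × 10⁻⁴/1.1 × 10⁻⁴)·(+0.61) = 20.985 °C.
Cooling required: 24.1 − (20.985) = 3.115 °C.

3.1 °C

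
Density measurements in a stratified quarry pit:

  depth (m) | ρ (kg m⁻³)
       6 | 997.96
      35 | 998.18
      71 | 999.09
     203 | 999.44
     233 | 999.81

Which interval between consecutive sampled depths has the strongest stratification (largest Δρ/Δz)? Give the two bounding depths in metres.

35–71 m

Compute the density gradient over each adjacent pair:
  6–35 m: Δρ/Δz = 0.22/29 = 7.6 × 10⁻³ kg m⁻⁴
  35–71 m: Δρ/Δz = 0.91/36 = 0.025 kg m⁻⁴
  71–203 m: Δρ/Δz = 0.35/132 = 2.7 × 10⁻³ kg m⁻⁴
  203–233 m: Δρ/Δz = 0.37/30 = 0.012 kg m⁻⁴
The largest gradient is in the 35–71 m interval — the pycnocline.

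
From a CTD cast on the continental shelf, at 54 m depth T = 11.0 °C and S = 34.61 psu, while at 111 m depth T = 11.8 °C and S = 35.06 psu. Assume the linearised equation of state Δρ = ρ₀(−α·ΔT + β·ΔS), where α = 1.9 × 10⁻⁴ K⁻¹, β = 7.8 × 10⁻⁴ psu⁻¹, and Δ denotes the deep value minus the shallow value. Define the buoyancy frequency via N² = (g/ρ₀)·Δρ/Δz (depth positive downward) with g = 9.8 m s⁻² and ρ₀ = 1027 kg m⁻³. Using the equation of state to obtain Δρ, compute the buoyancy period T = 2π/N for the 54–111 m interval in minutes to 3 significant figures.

ΔT = +0.8 K, ΔS = +0.45 psu (deep − shallow).
Δρ/ρ₀ = −αΔT + βΔS = -1.52 × 10⁻⁴ + 3.51 × 10⁻⁴ = 1.99 × 10⁻⁴, so Δρ ≈ 0.2044 kg m⁻³.
N² = (g/ρ₀)·Δρ/Δz = g·(Δρ/ρ₀)/Δz = 9.8 × 1.99 × 10⁻⁴ / 57 = 3.4214 × 10⁻⁵ s⁻².
N = √(3.4214 × 10⁻⁵) = 5.8493 × 10⁻³ rad s⁻¹ → T = 2π/N = 1.0742 × 10³ s = 17.903 min ≈ 17.9 min.

17.9 min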